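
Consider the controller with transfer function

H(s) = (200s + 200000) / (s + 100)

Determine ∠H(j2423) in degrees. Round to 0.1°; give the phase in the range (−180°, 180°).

-20.1°

Substitute s = j2423:
Numerator: 200(j2423) + 200000 = 200000 + j484600
Denominator: (j2423) + 100 = 100 + j2423
|N| = √(200000² + 484600²) ≈ 5.2425e+05, ∠N ≈ 67.57°
|D| = √(100² + 2423²) ≈ 2425.1, ∠D ≈ 87.64°
∠H = 67.57° − 87.64° = -20.07°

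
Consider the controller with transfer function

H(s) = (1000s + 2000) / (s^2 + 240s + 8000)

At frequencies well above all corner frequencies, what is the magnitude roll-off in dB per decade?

Each pole contributes −20 dB/decade at high frequency; each zero contributes +20 dB/decade.
Net: 1 zero(s) − 2 pole(s) → -20 dB/decade.

-20 dB/decade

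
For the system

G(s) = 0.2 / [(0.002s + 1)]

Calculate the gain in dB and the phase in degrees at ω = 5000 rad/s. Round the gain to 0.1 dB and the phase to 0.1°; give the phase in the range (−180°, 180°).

-34.0 dB, -84.3°

At ω = 5000 rad/s:
pole (1 + j5000·0.002) = 1 + j10 → |·| ≈ 10.05, ∠ ≈ 84.29°
|G| = 0.2 · 1 / (10.05) ≈ 0.0199
Gain = 20 log₁₀(0.0199) ≈ -34.02 dB
∠G = (0°) − (84.29°) = -84.29°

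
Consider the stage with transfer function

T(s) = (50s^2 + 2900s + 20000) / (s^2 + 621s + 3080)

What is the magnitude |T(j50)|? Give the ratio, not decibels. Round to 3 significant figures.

Substitute s = j50:
Numerator: 50(j50)^2 + 2900(j50) + 20000 = -105000 + j145000
Denominator: (j50)^2 + 621(j50) + 3080 = 580 + j31050
|N| = √(105000² + 145000²) ≈ 1.7903e+05, ∠N ≈ 125.91°
|D| = √(580² + 31050²) ≈ 31055, ∠D ≈ 88.93°
|T| = 1.7903e+05 / 31055 ≈ 5.7649

5.76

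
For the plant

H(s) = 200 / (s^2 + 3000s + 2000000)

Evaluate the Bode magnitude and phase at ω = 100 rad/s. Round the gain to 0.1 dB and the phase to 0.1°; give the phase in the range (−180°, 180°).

-80.1 dB, -8.6°

Substitute s = j100:
Numerator: 200 = 200 + j0
Denominator: (j100)^2 + 3000(j100) + 2000000 = 1990000 + j300000
|N| = √(200² + 0²) ≈ 200, ∠N ≈ 0.00°
|D| = √(1990000² + 300000²) ≈ 2.0125e+06, ∠D ≈ 8.57°
|H| = 200 / 2.0125e+06 ≈ 9.9379e-05
Gain = 20 log₁₀(9.9379e-05) ≈ -80.05 dB
∠H = 0.00° − 8.57° = -8.57°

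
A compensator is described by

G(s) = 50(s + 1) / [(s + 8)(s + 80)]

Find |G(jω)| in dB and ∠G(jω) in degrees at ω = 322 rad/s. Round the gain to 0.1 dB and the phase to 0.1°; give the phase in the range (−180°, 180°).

-16.4 dB, -74.8°

At s = jω = j322:
zero (s+1): 1 + j322 → |·| = √(1²+322²) = √103685 ≈ 322, ∠ = arctan(322/1) ≈ 89.82°
pole (s+8): 8 + j322 → |·| = √(8²+322²) = √103748 ≈ 322.1, ∠ = arctan(322/8) ≈ 88.58°
pole (s+80): 80 + j322 → |·| = √(80²+322²) = √110084 ≈ 331.79, ∠ = arctan(322/80) ≈ 76.05°
|G| = 50 · 322 / 1.0687e+05 ≈ 0.15065
Gain = 20 log₁₀(0.15065) ≈ -16.44 dB
∠G = 89.82° − 164.63° = -74.81°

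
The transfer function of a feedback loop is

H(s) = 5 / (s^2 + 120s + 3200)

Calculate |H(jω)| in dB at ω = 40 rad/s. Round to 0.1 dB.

-60.1 dB

Substitute s = j40:
Numerator: 5 = 5 + j0
Denominator: (j40)^2 + 120(j40) + 3200 = 1600 + j4800
|N| = √(5² + 0²) ≈ 5, ∠N ≈ 0.00°
|D| = √(1600² + 4800²) ≈ 5059.6, ∠D ≈ 71.57°
|H| = 5 / 5059.6 ≈ 0.00098822
Gain = 20 log₁₀(0.00098822) ≈ -60.10 dB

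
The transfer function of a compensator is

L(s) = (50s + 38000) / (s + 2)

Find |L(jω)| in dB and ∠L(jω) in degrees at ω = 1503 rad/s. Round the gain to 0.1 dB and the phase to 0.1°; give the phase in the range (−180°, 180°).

Substitute s = j1503:
Numerator: 50(j1503) + 38000 = 38000 + j75150
Denominator: (j1503) + 2 = 2 + j1503
|N| = √(38000² + 75150²) ≈ 84211, ∠N ≈ 63.18°
|D| = √(2² + 1503²) ≈ 1503, ∠D ≈ 89.92°
|L| = 84211 / 1503 ≈ 56.029
Gain = 20 log₁₀(56.029) ≈ 34.97 dB
∠L = 63.18° − 89.92° = -26.74°

35.0 dB, -26.7°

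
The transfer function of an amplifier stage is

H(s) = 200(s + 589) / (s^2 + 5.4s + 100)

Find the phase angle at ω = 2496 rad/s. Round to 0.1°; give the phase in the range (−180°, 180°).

-103.2°

At s = jω = j2496:
zero (s+589): 589 + j2496 → |·| = √(589²+2496²) = √6576937 ≈ 2564.6, ∠ = arctan(2496/589) ≈ 76.72°
quadratic: (j2496)² + 5.4·j2496 + 100 = -6229916 + j13478.4 → |·| ≈ 6.2299e+06, ∠ ≈ 179.88°
∠H = 76.72° − 179.88° = -103.16°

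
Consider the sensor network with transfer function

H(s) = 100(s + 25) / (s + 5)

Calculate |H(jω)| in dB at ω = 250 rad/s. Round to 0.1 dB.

40.0 dB

At s = jω = j250:
zero (s+25): 25 + j250 → |·| = √(25²+250²) = √63125 ≈ 251.25, ∠ = arctan(250/25) ≈ 84.29°
pole (s+5): 5 + j250 → |·| = √(5²+250²) = √62525 ≈ 250.05, ∠ = arctan(250/5) ≈ 88.85°
|H| = 100 · 251.25 / 250.05 ≈ 100.48
Gain = 20 log₁₀(100.48) ≈ 40.04 dB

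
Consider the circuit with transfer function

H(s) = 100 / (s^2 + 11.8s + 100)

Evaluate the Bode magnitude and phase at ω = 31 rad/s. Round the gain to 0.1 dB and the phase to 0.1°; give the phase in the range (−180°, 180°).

-19.4 dB, -157.0°

At s = jω = j31:
quadratic: (j31)² + 11.8·j31 + 100 = -861 + j365.8 → |·| ≈ 935.48, ∠ ≈ 156.98°
|H| = 100 / 935.48 ≈ 0.1069
Gain = 20 log₁₀(0.1069) ≈ -19.42 dB
∠H = 0.00° − 156.98° = -156.98°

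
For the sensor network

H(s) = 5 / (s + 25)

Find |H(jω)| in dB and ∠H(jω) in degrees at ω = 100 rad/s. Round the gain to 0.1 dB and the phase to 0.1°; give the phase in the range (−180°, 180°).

Substitute s = j100:
Numerator: 5 = 5 + j0
Denominator: (j100) + 25 = 25 + j100
|N| = √(5² + 0²) ≈ 5, ∠N ≈ 0.00°
|D| = √(25² + 100²) ≈ 103.08, ∠D ≈ 75.96°
|H| = 5 / 103.08 ≈ 0.048506
Gain = 20 log₁₀(0.048506) ≈ -26.28 dB
∠H = 0.00° − 75.96° = -75.96°

-26.3 dB, -76.0°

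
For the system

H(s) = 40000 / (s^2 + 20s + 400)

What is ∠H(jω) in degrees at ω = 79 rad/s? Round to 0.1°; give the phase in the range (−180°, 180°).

-164.9°

At s = jω = j79:
quadratic: (j79)² + 20·j79 + 400 = -5841 + j1580 → |·| ≈ 6050.9, ∠ ≈ 164.86°
∠H = 0.00° − 164.86° = -164.86°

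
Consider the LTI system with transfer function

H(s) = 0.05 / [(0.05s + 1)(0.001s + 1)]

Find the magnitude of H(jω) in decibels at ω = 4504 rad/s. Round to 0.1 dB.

At ω = 4504 rad/s:
pole (1 + j4504·0.05) = 1 + j225.2 → |·| ≈ 225.2, ∠ ≈ 89.75°
pole (1 + j4504·0.001) = 1 + j4.504 → |·| ≈ 4.6137, ∠ ≈ 77.48°
|H| = 0.05 · 1 / (225.2 · 4.6137) ≈ 4.8123e-05
Gain = 20 log₁₀(4.8123e-05) ≈ -86.35 dB

-86.4 dB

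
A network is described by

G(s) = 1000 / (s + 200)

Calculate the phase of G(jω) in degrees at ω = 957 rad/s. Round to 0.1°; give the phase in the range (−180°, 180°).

-78.2°

At s = jω = j957:
pole (s+200): 200 + j957 → |·| = √(200²+957²) = √955849 ≈ 977.68, ∠ = arctan(957/200) ≈ 78.20°
∠G = 0.00° − 78.20° = -78.20°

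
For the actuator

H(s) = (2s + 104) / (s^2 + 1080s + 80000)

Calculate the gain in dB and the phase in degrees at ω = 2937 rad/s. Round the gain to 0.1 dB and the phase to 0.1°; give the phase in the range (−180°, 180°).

Substitute s = j2937:
Numerator: 2(j2937) + 104 = 104 + j5874
Denominator: (j2937)^2 + 1080(j2937) + 80000 = -8545969 + j3171960
|N| = √(104² + 5874²) ≈ 5874.9, ∠N ≈ 88.99°
|D| = √(8545969² + 3171960²) ≈ 9.1156e+06, ∠D ≈ 159.64°
|H| = 5874.9 / 9.1156e+06 ≈ 0.00064449
Gain = 20 log₁₀(0.00064449) ≈ -63.82 dB
∠H = 88.99° − 159.64° = -70.65°

-63.8 dB, -70.7°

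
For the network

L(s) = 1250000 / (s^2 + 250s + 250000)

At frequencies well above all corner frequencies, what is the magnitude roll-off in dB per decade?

Each pole contributes −20 dB/decade at high frequency; each zero contributes +20 dB/decade.
Net: 0 zero(s) − 2 pole(s) → -40 dB/decade.

-40 dB/decade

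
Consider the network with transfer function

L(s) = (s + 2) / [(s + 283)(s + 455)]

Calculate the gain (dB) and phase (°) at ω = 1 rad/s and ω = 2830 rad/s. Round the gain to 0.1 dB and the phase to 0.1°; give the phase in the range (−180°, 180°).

At s = jω = j1:
zero (s+2): 2 + j1 → |·| = √(2²+1²) = √5 ≈ 2.2361, ∠ = arctan(1/2) ≈ 26.57°
pole (s+283): 283 + j1 → |·| = √(283²+1²) = √80090 ≈ 283, ∠ = arctan(1/283) ≈ 0.20°
pole (s+455): 455 + j1 → |·| = √(455²+1²) = √207026 ≈ 455, ∠ = arctan(1/455) ≈ 0.13°
|L| = 1 · 2.2361 / 1.2876e+05 ≈ 1.7366e-05
Gain = 20 log₁₀(1.7366e-05) ≈ -95.21 dB
∠L = 26.57° − 0.33° = 26.24°

At s = jω = j2830:
zero (s+2): 2 + j2830 → |·| = √(2²+2830²) = √8008904 ≈ 2830, ∠ = arctan(2830/2) ≈ 89.96°
pole (s+283): 283 + j2830 → |·| = √(283²+2830²) = √8088989 ≈ 2844.1, ∠ = arctan(2830/283) ≈ 84.29°
pole (s+455): 455 + j2830 → |·| = √(455²+2830²) = √8215925 ≈ 2866.3, ∠ = arctan(2830/455) ≈ 80.87°
|L| = 1 · 2830 / 8.152e+06 ≈ 0.00034715
Gain = 20 log₁₀(0.00034715) ≈ -69.19 dB
∠L = 89.96° − 165.16° = -75.20°

ω = 1: -95.2 dB, 26.2°; ω = 2830: -69.2 dB, -75.2°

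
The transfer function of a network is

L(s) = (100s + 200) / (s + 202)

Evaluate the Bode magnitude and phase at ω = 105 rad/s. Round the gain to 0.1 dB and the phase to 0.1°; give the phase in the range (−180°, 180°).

Substitute s = j105:
Numerator: 100(j105) + 200 = 200 + j10500
Denominator: (j105) + 202 = 202 + j105
|N| = √(200² + 10500²) ≈ 10502, ∠N ≈ 88.91°
|D| = √(202² + 105²) ≈ 227.66, ∠D ≈ 27.47°
|L| = 10502 / 227.66 ≈ 46.13
Gain = 20 log₁₀(46.13) ≈ 33.28 dB
∠L = 88.91° − 27.47° = 61.44°

33.3 dB, 61.4°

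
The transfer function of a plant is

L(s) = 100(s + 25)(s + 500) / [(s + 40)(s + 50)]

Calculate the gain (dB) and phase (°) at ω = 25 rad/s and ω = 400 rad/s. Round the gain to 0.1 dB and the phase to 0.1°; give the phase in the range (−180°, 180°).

At s = jω = j25:
zero (s+25): 25 + j25 → |·| = √(25²+25²) = √1250 ≈ 35.355, ∠ = arctan(25/25) ≈ 45.00°
zero (s+500): 500 + j25 → |·| = √(500²+25²) = √250625 ≈ 500.62, ∠ = arctan(25/500) ≈ 2.86°
pole (s+40): 40 + j25 → |·| = √(40²+25²) = √2225 ≈ 47.17, ∠ = arctan(25/40) ≈ 32.01°
pole (s+50): 50 + j25 → |·| = √(50²+25²) = √3125 ≈ 55.902, ∠ = arctan(25/50) ≈ 26.57°
|L| = 100 · 17699 / 2636.9 ≈ 671.2
Gain = 20 log₁₀(671.2) ≈ 56.54 dB
∠L = 47.86° − 58.58° = -10.72°

At s = jω = j400:
zero (s+25): 25 + j400 → |·| = √(25²+400²) = √160625 ≈ 400.78, ∠ = arctan(400/25) ≈ 86.42°
zero (s+500): 500 + j400 → |·| = √(500²+400²) = √410000 ≈ 640.31, ∠ = arctan(400/500) ≈ 38.66°
pole (s+40): 40 + j400 → |·| = √(40²+400²) = √161600 ≈ 402, ∠ = arctan(400/40) ≈ 84.29°
pole (s+50): 50 + j400 → |·| = √(50²+400²) = √162500 ≈ 403.11, ∠ = arctan(400/50) ≈ 82.87°
|L| = 100 · 2.5662e+05 / 1.6205e+05 ≈ 158.36
Gain = 20 log₁₀(158.36) ≈ 43.99 dB
∠L = 125.08° − 167.16° = -42.08°

ω = 25: 56.5 dB, -10.7°; ω = 400: 44.0 dB, -42.1°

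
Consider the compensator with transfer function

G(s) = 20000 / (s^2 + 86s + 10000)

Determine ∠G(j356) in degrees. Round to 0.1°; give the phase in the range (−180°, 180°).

At s = jω = j356:
quadratic: (j356)² + 86·j356 + 10000 = -116736 + j30616 → |·| ≈ 1.2068e+05, ∠ ≈ 165.30°
∠G = 0.00° − 165.30° = -165.30°

-165.3°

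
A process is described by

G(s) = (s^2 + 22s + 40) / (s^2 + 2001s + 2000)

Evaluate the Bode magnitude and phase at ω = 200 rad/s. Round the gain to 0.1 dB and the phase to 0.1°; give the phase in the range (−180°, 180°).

-20.0 dB, 78.3°

Substitute s = j200:
Numerator: (j200)^2 + 22(j200) + 40 = -39960 + j4400
Denominator: (j200)^2 + 2001(j200) + 2000 = -38000 + j400200
|N| = √(39960² + 4400²) ≈ 40202, ∠N ≈ 173.72°
|D| = √(38000² + 400200²) ≈ 4.02e+05, ∠D ≈ 95.42°
|G| = 40202 / 4.02e+05 ≈ 0.1
Gain = 20 log₁₀(0.1) ≈ -20.00 dB
∠G = 173.72° − 95.42° = 78.30°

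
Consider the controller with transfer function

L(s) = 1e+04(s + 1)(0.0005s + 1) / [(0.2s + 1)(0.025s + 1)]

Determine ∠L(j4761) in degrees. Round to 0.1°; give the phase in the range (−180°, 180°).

-22.3°

At ω = 4761 rad/s:
zero (1 + j4761·1) = 1 + j4761 → |·| ≈ 4761, ∠ ≈ 89.99°
zero (1 + j4761·0.0005) = 1 + j2.3805 → |·| ≈ 2.582, ∠ ≈ 67.21°
pole (1 + j4761·0.2) = 1 + j952.2 → |·| ≈ 952.2, ∠ ≈ 89.94°
pole (1 + j4761·0.025) = 1 + j119.025 → |·| ≈ 119.03, ∠ ≈ 89.52°
∠L = (89.99° + 67.21°) − (89.94° + 89.52°) = -22.26°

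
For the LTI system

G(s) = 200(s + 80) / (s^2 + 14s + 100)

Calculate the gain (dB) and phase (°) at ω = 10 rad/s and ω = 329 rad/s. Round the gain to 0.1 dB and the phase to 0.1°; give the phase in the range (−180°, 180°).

At s = jω = j10:
zero (s+80): 80 + j10 → |·| = √(80²+10²) = √6500 ≈ 80.623, ∠ = arctan(10/80) ≈ 7.13°
quadratic: (j10)² + 14·j10 + 100 = 0 + j140 → |·| ≈ 140, ∠ ≈ 90.00°
|G| = 200 · 80.623 / 140 ≈ 115.18
Gain = 20 log₁₀(115.18) ≈ 41.23 dB
∠G = 7.13° − 90.00° = -82.87°

At s = jω = j329:
zero (s+80): 80 + j329 → |·| = √(80²+329²) = √114641 ≈ 338.59, ∠ = arctan(329/80) ≈ 76.33°
quadratic: (j329)² + 14·j329 + 100 = -108141 + j4606 → |·| ≈ 1.0824e+05, ∠ ≈ 177.56°
|G| = 200 · 338.59 / 1.0824e+05 ≈ 0.62563
Gain = 20 log₁₀(0.62563) ≈ -4.07 dB
∠G = 76.33° − 177.56° = -101.23°

ω = 10: 41.2 dB, -82.9°; ω = 329: -4.1 dB, -101.2°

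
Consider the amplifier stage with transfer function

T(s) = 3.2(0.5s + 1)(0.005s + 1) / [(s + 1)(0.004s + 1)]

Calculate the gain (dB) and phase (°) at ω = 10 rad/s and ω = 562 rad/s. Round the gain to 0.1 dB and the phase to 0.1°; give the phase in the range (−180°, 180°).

ω = 10: 4.2 dB, -5.0°; ω = 562: 5.8 dB, 4.3°

At ω = 10 rad/s:
zero (1 + j10·0.5) = 1 + j5 → |·| ≈ 5.099, ∠ ≈ 78.69°
zero (1 + j10·0.005) = 1 + j0.05 → |·| ≈ 1.0012, ∠ ≈ 2.86°
pole (1 + j10·1) = 1 + j10 → |·| ≈ 10.05, ∠ ≈ 84.29°
pole (1 + j10·0.004) = 1 + j0.04 → |·| ≈ 1.0008, ∠ ≈ 2.29°
|T| = 3.2 · 5.099 · 1.0012 / (10.05 · 1.0008) ≈ 1.6242
Gain = 20 log₁₀(1.6242) ≈ 4.21 dB
∠T = (78.69° + 2.86°) − (84.29° + 2.29°) = -5.03°

At ω = 562 rad/s:
zero (1 + j562·0.5) = 1 + j281 → |·| ≈ 281, ∠ ≈ 89.80°
zero (1 + j562·0.005) = 1 + j2.81 → |·| ≈ 2.9826, ∠ ≈ 70.41°
pole (1 + j562·1) = 1 + j562 → |·| ≈ 562, ∠ ≈ 89.90°
pole (1 + j562·0.004) = 1 + j2.248 → |·| ≈ 2.4604, ∠ ≈ 66.02°
|T| = 3.2 · 281 · 2.9826 / (562 · 2.4604) ≈ 1.9396
Gain = 20 log₁₀(1.9396) ≈ 5.75 dB
∠T = (89.80° + 70.41°) − (89.90° + 66.02°) = 4.29°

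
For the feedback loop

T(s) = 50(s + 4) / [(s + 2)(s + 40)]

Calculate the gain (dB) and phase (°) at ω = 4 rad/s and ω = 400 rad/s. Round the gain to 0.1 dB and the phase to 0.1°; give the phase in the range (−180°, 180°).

ω = 4: 3.9 dB, -24.1°; ω = 400: -18.1 dB, -84.6°

At s = jω = j4:
zero (s+4): 4 + j4 → |·| = √(4²+4²) = √32 ≈ 5.6569, ∠ = arctan(4/4) ≈ 45.00°
pole (s+2): 2 + j4 → |·| = √(2²+4²) = √20 ≈ 4.4721, ∠ = arctan(4/2) ≈ 63.43°
pole (s+40): 40 + j4 → |·| = √(40²+4²) = √1616 ≈ 40.2, ∠ = arctan(4/40) ≈ 5.71°
|T| = 50 · 5.6569 / 179.78 ≈ 1.5733
Gain = 20 log₁₀(1.5733) ≈ 3.94 dB
∠T = 45.00° − 69.14° = -24.14°

At s = jω = j400:
zero (s+4): 4 + j400 → |·| = √(4²+400²) = √160016 ≈ 400.02, ∠ = arctan(400/4) ≈ 89.43°
pole (s+2): 2 + j400 → |·| = √(2²+400²) = √160004 ≈ 400, ∠ = arctan(400/2) ≈ 89.71°
pole (s+40): 40 + j400 → |·| = √(40²+400²) = √161600 ≈ 402, ∠ = arctan(400/40) ≈ 84.29°
|T| = 50 · 400.02 / 1.608e+05 ≈ 0.12438
Gain = 20 log₁₀(0.12438) ≈ -18.10 dB
∠T = 89.43° − 174.00° = -84.57°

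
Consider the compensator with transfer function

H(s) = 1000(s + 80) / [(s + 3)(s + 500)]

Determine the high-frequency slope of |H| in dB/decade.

-20 dB/decade

Each pole contributes −20 dB/decade at high frequency; each zero contributes +20 dB/decade.
Net: 1 zero(s) − 2 pole(s) → -20 dB/decade.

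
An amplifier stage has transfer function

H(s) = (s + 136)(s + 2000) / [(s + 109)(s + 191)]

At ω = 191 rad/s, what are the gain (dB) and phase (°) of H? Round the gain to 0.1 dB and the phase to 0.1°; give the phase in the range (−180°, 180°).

At s = jω = j191:
zero (s+136): 136 + j191 → |·| = √(136²+191²) = √54977 ≈ 234.47, ∠ = arctan(191/136) ≈ 54.55°
zero (s+2000): 2000 + j191 → |·| = √(2000²+191²) = √4036481 ≈ 2009.1, ∠ = arctan(191/2000) ≈ 5.46°
pole (s+109): 109 + j191 → |·| = √(109²+191²) = √48362 ≈ 219.91, ∠ = arctan(191/109) ≈ 60.29°
pole (s+191): 191 + j191 → |·| = √(191²+191²) = √72962 ≈ 270.11, ∠ = arctan(191/191) ≈ 45.00°
|H| = 1 · 4.7107e+05 / 59400 ≈ 7.9305
Gain = 20 log₁₀(7.9305) ≈ 17.99 dB
∠H = 60.01° − 105.29° = -45.28°

18.0 dB, -45.3°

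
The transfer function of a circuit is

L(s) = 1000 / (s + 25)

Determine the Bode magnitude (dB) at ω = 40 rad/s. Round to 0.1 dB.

26.5 dB

Substitute s = j40:
Numerator: 1000 = 1000 + j0
Denominator: (j40) + 25 = 25 + j40
|N| = √(1000² + 0²) ≈ 1000, ∠N ≈ 0.00°
|D| = √(25² + 40²) ≈ 47.17, ∠D ≈ 57.99°
|L| = 1000 / 47.17 ≈ 21.2
Gain = 20 log₁₀(21.2) ≈ 26.53 dB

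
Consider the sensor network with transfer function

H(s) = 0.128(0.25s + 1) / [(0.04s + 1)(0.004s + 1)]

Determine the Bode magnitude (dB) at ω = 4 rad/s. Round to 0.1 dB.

-15.0 dB

At ω = 4 rad/s:
zero (1 + j4·0.25) = 1 + j1 → |·| ≈ 1.4142, ∠ ≈ 45.00°
pole (1 + j4·0.04) = 1 + j0.16 → |·| ≈ 1.0127, ∠ ≈ 9.09°
pole (1 + j4·0.004) = 1 + j0.016 → |·| ≈ 1.0001, ∠ ≈ 0.92°
|H| = 0.128 · 1.4142 / (1.0127 · 1.0001) ≈ 0.17873
Gain = 20 log₁₀(0.17873) ≈ -14.96 dB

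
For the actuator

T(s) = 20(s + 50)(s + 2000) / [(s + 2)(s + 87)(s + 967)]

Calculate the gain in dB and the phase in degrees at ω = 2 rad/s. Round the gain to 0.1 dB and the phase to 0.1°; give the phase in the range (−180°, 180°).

At s = jω = j2:
zero (s+50): 50 + j2 → |·| = √(50²+2²) = √2504 ≈ 50.04, ∠ = arctan(2/50) ≈ 2.29°
zero (s+2000): 2000 + j2 → |·| = √(2000²+2²) = √4000004 ≈ 2000, ∠ = arctan(2/2000) ≈ 0.06°
pole (s+2): 2 + j2 → |·| = √(2²+2²) = √8 ≈ 2.8284, ∠ = arctan(2/2) ≈ 45.00°
pole (s+87): 87 + j2 → |·| = √(87²+2²) = √7573 ≈ 87.023, ∠ = arctan(2/87) ≈ 1.32°
pole (s+967): 967 + j2 → |·| = √(967²+2²) = √935093 ≈ 967, ∠ = arctan(2/967) ≈ 0.12°
|T| = 20 · 1.0008e+05 / 2.3801e+05 ≈ 8.4097
Gain = 20 log₁₀(8.4097) ≈ 18.50 dB
∠T = 2.35° − 46.44° = -44.09°

18.5 dB, -44.1°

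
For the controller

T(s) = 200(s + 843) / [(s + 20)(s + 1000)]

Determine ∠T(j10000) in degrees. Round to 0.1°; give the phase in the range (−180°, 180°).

-89.0°

At s = jω = j10000:
zero (s+843): 843 + j10000 → |·| = √(843²+10000²) = √100710649 ≈ 10035, ∠ = arctan(10000/843) ≈ 85.18°
pole (s+20): 20 + j10000 → |·| = √(20²+10000²) = √100000400 ≈ 10000, ∠ = arctan(10000/20) ≈ 89.89°
pole (s+1000): 1000 + j10000 → |·| = √(1000²+10000²) = √101000000 ≈ 10050, ∠ = arctan(10000/1000) ≈ 84.29°
∠T = 85.18° − 174.18° = -89.00°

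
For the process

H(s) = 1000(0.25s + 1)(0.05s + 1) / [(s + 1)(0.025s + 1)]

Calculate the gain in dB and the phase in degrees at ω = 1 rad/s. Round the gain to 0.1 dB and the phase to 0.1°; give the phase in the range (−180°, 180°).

57.3 dB, -29.5°

At ω = 1 rad/s:
zero (1 + j1·0.25) = 1 + j0.25 → |·| ≈ 1.0308, ∠ ≈ 14.04°
zero (1 + j1·0.05) = 1 + j0.05 → |·| ≈ 1.0012, ∠ ≈ 2.86°
pole (1 + j1·1) = 1 + j1 → |·| ≈ 1.4142, ∠ ≈ 45.00°
pole (1 + j1·0.025) = 1 + j0.025 → |·| ≈ 1.0003, ∠ ≈ 1.43°
|H| = 1000 · 1.0308 · 1.0012 / (1.4142 · 1.0003) ≈ 729.55
Gain = 20 log₁₀(729.55) ≈ 57.26 dB
∠H = (14.04° + 2.86°) − (45.00° + 1.43°) = -29.53°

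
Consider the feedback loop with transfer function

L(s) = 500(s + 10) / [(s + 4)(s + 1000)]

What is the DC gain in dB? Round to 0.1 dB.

L(0) = 500·10 / (4·1000) = 1.25
20 log₁₀(1.25) ≈ 1.94 dB

1.9 dB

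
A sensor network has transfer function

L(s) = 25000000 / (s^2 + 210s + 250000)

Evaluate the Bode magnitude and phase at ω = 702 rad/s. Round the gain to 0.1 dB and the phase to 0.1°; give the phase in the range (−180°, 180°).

38.9 dB, -148.7°

At s = jω = j702:
quadratic: (j702)² + 210·j702 + 250000 = -242804 + j147420 → |·| ≈ 2.8405e+05, ∠ ≈ 148.74°
|L| = 25000000 / 2.8405e+05 ≈ 88.013
Gain = 20 log₁₀(88.013) ≈ 38.89 dB
∠L = 0.00° − 148.74° = -148.74°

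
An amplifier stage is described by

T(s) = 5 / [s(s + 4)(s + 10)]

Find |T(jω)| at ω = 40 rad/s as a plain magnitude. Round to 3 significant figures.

At s = jω = j40:
pole (s+4): 4 + j40 → |·| = √(4²+40²) = √1616 ≈ 40.2, ∠ = arctan(40/4) ≈ 84.29°
pole (s+10): 10 + j40 → |·| = √(10²+40²) = √1700 ≈ 41.231, ∠ = arctan(40/10) ≈ 75.96°
pole at origin: |s| = 40, ∠ = 90.00° (in denominator)
|T| = 5 / 66299 ≈ 7.5416e-05

7.54e-05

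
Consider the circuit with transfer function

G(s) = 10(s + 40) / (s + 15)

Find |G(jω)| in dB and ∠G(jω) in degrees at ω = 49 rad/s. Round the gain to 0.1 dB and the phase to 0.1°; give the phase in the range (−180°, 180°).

21.8 dB, -22.2°

At s = jω = j49:
zero (s+40): 40 + j49 → |·| = √(40²+49²) = √4001 ≈ 63.253, ∠ = arctan(49/40) ≈ 50.77°
pole (s+15): 15 + j49 → |·| = √(15²+49²) = √2626 ≈ 51.245, ∠ = arctan(49/15) ≈ 72.98°
|G| = 10 · 63.253 / 51.245 ≈ 12.343
Gain = 20 log₁₀(12.343) ≈ 21.83 dB
∠G = 50.77° − 72.98° = -22.21°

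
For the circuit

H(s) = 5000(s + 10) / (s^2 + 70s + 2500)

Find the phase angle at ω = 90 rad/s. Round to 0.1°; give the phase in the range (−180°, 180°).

-48.0°

At s = jω = j90:
zero (s+10): 10 + j90 → |·| = √(10²+90²) = √8200 ≈ 90.554, ∠ = arctan(90/10) ≈ 83.66°
quadratic: (j90)² + 70·j90 + 2500 = -5600 + j6300 → |·| ≈ 8429.1, ∠ ≈ 131.63°
∠H = 83.66° − 131.63° = -47.97°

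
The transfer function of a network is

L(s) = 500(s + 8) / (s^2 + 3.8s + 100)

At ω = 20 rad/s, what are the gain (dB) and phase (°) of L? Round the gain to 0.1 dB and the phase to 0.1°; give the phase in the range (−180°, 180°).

30.8 dB, -97.6°

At s = jω = j20:
zero (s+8): 8 + j20 → |·| = √(8²+20²) = √464 ≈ 21.541, ∠ = arctan(20/8) ≈ 68.20°
quadratic: (j20)² + 3.8·j20 + 100 = -300 + j76 → |·| ≈ 309.48, ∠ ≈ 165.78°
|L| = 500 · 21.541 / 309.48 ≈ 34.802
Gain = 20 log₁₀(34.802) ≈ 30.83 dB
∠L = 68.20° − 165.78° = -97.58°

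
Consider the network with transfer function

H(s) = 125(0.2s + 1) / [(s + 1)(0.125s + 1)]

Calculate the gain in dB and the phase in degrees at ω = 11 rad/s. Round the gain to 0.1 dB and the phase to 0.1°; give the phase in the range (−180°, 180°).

24.1 dB, -73.2°

At ω = 11 rad/s:
zero (1 + j11·0.2) = 1 + j2.2 → |·| ≈ 2.4166, ∠ ≈ 65.56°
pole (1 + j11·1) = 1 + j11 → |·| ≈ 11.045, ∠ ≈ 84.81°
pole (1 + j11·0.125) = 1 + j1.375 → |·| ≈ 1.7002, ∠ ≈ 53.97°
|H| = 125 · 2.4166 / (11.045 · 1.7002) ≈ 16.086
Gain = 20 log₁₀(16.086) ≈ 24.13 dB
∠H = (65.56°) − (84.81° + 53.97°) = -73.22°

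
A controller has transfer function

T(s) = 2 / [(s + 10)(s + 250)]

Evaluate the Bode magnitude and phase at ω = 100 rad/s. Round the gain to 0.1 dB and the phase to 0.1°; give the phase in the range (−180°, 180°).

-82.6 dB, -106.1°

At s = jω = j100:
pole (s+10): 10 + j100 → |·| = √(10²+100²) = √10100 ≈ 100.5, ∠ = arctan(100/10) ≈ 84.29°
pole (s+250): 250 + j100 → |·| = √(250²+100²) = √72500 ≈ 269.26, ∠ = arctan(100/250) ≈ 21.80°
|T| = 2 / 27061 ≈ 7.3907e-05
Gain = 20 log₁₀(7.3907e-05) ≈ -82.63 dB
∠T = 0.00° − 106.09° = -106.09°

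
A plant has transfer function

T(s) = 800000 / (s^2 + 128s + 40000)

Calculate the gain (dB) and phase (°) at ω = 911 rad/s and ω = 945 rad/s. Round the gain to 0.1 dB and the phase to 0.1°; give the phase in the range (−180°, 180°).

ω = 911: 0.0 dB, -171.6°; ω = 945: -0.6 dB, -171.9°

At s = jω = j911:
quadratic: (j911)² + 128·j911 + 40000 = -789921 + j116608 → |·| ≈ 7.9848e+05, ∠ ≈ 171.60°
|T| = 800000 / 7.9848e+05 ≈ 1.0019
Gain = 20 log₁₀(1.0019) ≈ 0.02 dB
∠T = 0.00° − 171.60° = -171.60°

At s = jω = j945:
quadratic: (j945)² + 128·j945 + 40000 = -853025 + j120960 → |·| ≈ 8.6156e+05, ∠ ≈ 171.93°
|T| = 800000 / 8.6156e+05 ≈ 0.92855
Gain = 20 log₁₀(0.92855) ≈ -0.64 dB
∠T = 0.00° − 171.93° = -171.93°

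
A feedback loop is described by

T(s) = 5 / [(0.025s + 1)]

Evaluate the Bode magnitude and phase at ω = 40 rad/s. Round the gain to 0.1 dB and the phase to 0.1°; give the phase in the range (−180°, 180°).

At ω = 40 rad/s:
pole (1 + j40·0.025) = 1 + j1 → |·| ≈ 1.4142, ∠ ≈ 45.00°
|T| = 5 · 1 / (1.4142) ≈ 3.5356
Gain = 20 log₁₀(3.5356) ≈ 10.97 dB
∠T = (0°) − (45.00°) = -45.00°

11.0 dB, -45.0°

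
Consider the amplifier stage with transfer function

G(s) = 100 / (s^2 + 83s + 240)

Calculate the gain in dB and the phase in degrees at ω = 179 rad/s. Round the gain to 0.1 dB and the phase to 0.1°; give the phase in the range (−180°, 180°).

-50.9 dB, -155.0°

Substitute s = j179:
Numerator: 100 = 100 + j0
Denominator: (j179)^2 + 83(j179) + 240 = -31801 + j14857
|N| = √(100² + 0²) ≈ 100, ∠N ≈ 0.00°
|D| = √(31801² + 14857²) ≈ 35100, ∠D ≈ 154.96°
|G| = 100 / 35100 ≈ 0.002849
Gain = 20 log₁₀(0.002849) ≈ -50.91 dB
∠G = 0.00° − 154.96° = -154.96°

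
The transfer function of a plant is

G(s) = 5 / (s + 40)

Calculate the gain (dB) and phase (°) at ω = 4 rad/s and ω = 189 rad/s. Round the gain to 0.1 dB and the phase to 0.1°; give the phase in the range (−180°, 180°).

ω = 4: -18.1 dB, -5.7°; ω = 189: -31.7 dB, -78.1°

At s = jω = j4:
pole (s+40): 40 + j4 → |·| = √(40²+4²) = √1616 ≈ 40.2, ∠ = arctan(4/40) ≈ 5.71°
|G| = 5 / 40.2 ≈ 0.12438
Gain = 20 log₁₀(0.12438) ≈ -18.10 dB
∠G = 0.00° − 5.71° = -5.71°

At s = jω = j189:
pole (s+40): 40 + j189 → |·| = √(40²+189²) = √37321 ≈ 193.19, ∠ = arctan(189/40) ≈ 78.05°
|G| = 5 / 193.19 ≈ 0.025881
Gain = 20 log₁₀(0.025881) ≈ -31.74 dB
∠G = 0.00° − 78.05° = -78.05°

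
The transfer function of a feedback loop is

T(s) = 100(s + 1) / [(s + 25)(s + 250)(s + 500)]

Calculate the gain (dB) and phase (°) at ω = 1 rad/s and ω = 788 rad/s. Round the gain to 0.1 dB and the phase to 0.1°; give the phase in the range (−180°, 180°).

At s = jω = j1:
zero (s+1): 1 + j1 → |·| = √(1²+1²) = √2 ≈ 1.4142, ∠ = arctan(1/1) ≈ 45.00°
pole (s+25): 25 + j1 → |·| = √(25²+1²) = √626 ≈ 25.02, ∠ = arctan(1/25) ≈ 2.29°
pole (s+250): 250 + j1 → |·| = √(250²+1²) = √62501 ≈ 250, ∠ = arctan(1/250) ≈ 0.23°
pole (s+500): 500 + j1 → |·| = √(500²+1²) = √250001 ≈ 500, ∠ = arctan(1/500) ≈ 0.11°
|T| = 100 · 1.4142 / 3.1275e+06 ≈ 4.5218e-05
Gain = 20 log₁₀(4.5218e-05) ≈ -86.89 dB
∠T = 45.00° − 2.63° = 42.37°

At s = jω = j788:
zero (s+1): 1 + j788 → |·| = √(1²+788²) = √620945 ≈ 788, ∠ = arctan(788/1) ≈ 89.93°
pole (s+25): 25 + j788 → |·| = √(25²+788²) = √621569 ≈ 788.4, ∠ = arctan(788/25) ≈ 88.18°
pole (s+250): 250 + j788 → |·| = √(250²+788²) = √683444 ≈ 826.71, ∠ = arctan(788/250) ≈ 72.40°
pole (s+500): 500 + j788 → |·| = √(500²+788²) = √870944 ≈ 933.24, ∠ = arctan(788/500) ≈ 57.60°
|T| = 100 · 788 / 6.0827e+08 ≈ 0.00012955
Gain = 20 log₁₀(0.00012955) ≈ -77.75 dB
∠T = 89.93° − 218.18° = -128.25°

ω = 1: -86.9 dB, 42.4°; ω = 788: -77.8 dB, -128.3°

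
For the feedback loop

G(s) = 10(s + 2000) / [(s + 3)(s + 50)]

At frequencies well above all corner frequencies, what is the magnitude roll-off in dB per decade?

-20 dB/decade

Each pole contributes −20 dB/decade at high frequency; each zero contributes +20 dB/decade.
Net: 1 zero(s) − 2 pole(s) → -20 dB/decade.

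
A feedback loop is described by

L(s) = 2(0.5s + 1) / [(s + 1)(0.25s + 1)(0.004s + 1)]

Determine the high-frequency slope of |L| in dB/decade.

Each pole contributes −20 dB/decade at high frequency; each zero contributes +20 dB/decade.
Net: 1 zero(s) − 3 pole(s) → -40 dB/decade.

-40 dB/decade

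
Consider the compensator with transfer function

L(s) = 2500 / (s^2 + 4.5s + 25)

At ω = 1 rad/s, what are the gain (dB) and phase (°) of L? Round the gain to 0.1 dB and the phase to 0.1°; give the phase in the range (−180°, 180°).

40.2 dB, -10.6°

At s = jω = j1:
quadratic: (j1)² + 4.5·j1 + 25 = 24 + j4.5 → |·| ≈ 24.418, ∠ ≈ 10.62°
|L| = 2500 / 24.418 ≈ 102.38
Gain = 20 log₁₀(102.38) ≈ 40.20 dB
∠L = 0.00° − 10.62° = -10.62°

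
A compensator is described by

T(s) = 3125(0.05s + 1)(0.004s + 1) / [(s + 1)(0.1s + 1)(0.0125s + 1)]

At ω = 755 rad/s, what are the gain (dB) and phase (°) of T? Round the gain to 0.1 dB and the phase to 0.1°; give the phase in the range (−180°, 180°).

At ω = 755 rad/s:
zero (1 + j755·0.05) = 1 + j37.75 → |·| ≈ 37.763, ∠ ≈ 88.48°
zero (1 + j755·0.004) = 1 + j3.02 → |·| ≈ 3.1813, ∠ ≈ 71.68°
pole (1 + j755·1) = 1 + j755 → |·| ≈ 755, ∠ ≈ 89.92°
pole (1 + j755·0.1) = 1 + j75.5 → |·| ≈ 75.507, ∠ ≈ 89.24°
pole (1 + j755·0.0125) = 1 + j9.4375 → |·| ≈ 9.4903, ∠ ≈ 83.95°
|T| = 3125 · 37.763 · 3.1813 / (755 · 75.507 · 9.4903) ≈ 0.69392
Gain = 20 log₁₀(0.69392) ≈ -3.17 dB
∠T = (88.48° + 71.68°) − (89.92° + 89.24° + 83.95°) = -102.95°

-3.2 dB, -103.0°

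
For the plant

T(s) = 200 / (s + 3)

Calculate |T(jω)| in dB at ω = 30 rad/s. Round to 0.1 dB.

16.4 dB

At s = jω = j30:
pole (s+3): 3 + j30 → |·| = √(3²+30²) = √909 ≈ 30.15, ∠ = arctan(30/3) ≈ 84.29°
|T| = 200 / 30.15 ≈ 6.6335
Gain = 20 log₁₀(6.6335) ≈ 16.43 dB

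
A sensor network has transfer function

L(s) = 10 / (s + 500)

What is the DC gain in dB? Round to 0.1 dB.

-34.0 dB

L(0) = 10 / (500) = 0.02
20 log₁₀(0.02) ≈ -33.98 dB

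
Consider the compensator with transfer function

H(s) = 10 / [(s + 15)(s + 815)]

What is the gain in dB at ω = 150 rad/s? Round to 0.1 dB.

At s = jω = j150:
pole (s+15): 15 + j150 → |·| = √(15²+150²) = √22725 ≈ 150.75, ∠ = arctan(150/15) ≈ 84.29°
pole (s+815): 815 + j150 → |·| = √(815²+150²) = √686725 ≈ 828.69, ∠ = arctan(150/815) ≈ 10.43°
|H| = 10 / 1.2493e+05 ≈ 8.0045e-05
Gain = 20 log₁₀(8.0045e-05) ≈ -81.93 dB

-81.9 dB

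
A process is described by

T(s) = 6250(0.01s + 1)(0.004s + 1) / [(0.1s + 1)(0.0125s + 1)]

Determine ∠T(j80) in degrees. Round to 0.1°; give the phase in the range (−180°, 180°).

At ω = 80 rad/s:
zero (1 + j80·0.01) = 1 + j0.8 → |·| ≈ 1.2806, ∠ ≈ 38.66°
zero (1 + j80·0.004) = 1 + j0.32 → |·| ≈ 1.05, ∠ ≈ 17.74°
pole (1 + j80·0.1) = 1 + j8 → |·| ≈ 8.0623, ∠ ≈ 82.87°
pole (1 + j80·0.0125) = 1 + j1 → |·| ≈ 1.4142, ∠ ≈ 45.00°
∠T = (38.66° + 17.74°) − (82.87° + 45.00°) = -71.47°

-71.5°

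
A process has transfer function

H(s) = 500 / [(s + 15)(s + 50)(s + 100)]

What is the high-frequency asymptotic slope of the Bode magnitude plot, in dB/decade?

-60 dB/decade

Each pole contributes −20 dB/decade at high frequency; each zero contributes +20 dB/decade.
Net: 0 zero(s) − 3 pole(s) → -60 dB/decade.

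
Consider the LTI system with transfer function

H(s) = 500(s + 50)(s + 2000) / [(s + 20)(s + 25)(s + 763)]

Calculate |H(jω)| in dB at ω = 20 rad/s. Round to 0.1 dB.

At s = jω = j20:
zero (s+50): 50 + j20 → |·| = √(50²+20²) = √2900 ≈ 53.852, ∠ = arctan(20/50) ≈ 21.80°
zero (s+2000): 2000 + j20 → |·| = √(2000²+20²) = √4000400 ≈ 2000.1, ∠ = arctan(20/2000) ≈ 0.57°
pole (s+20): 20 + j20 → |·| = √(20²+20²) = √800 ≈ 28.284, ∠ = arctan(20/20) ≈ 45.00°
pole (s+25): 25 + j20 → |·| = √(25²+20²) = √1025 ≈ 32.016, ∠ = arctan(20/25) ≈ 38.66°
pole (s+763): 763 + j20 → |·| = √(763²+20²) = √582569 ≈ 763.26, ∠ = arctan(20/763) ≈ 1.50°
|H| = 500 · 1.0771e+05 / 6.9116e+05 ≈ 77.92
Gain = 20 log₁₀(77.92) ≈ 37.83 dB

37.8 dB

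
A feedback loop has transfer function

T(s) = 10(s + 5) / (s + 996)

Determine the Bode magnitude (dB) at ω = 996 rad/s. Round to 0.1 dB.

At s = jω = j996:
zero (s+5): 5 + j996 → |·| = √(5²+996²) = √992041 ≈ 996.01, ∠ = arctan(996/5) ≈ 89.71°
pole (s+996): 996 + j996 → |·| = √(996²+996²) = √1984032 ≈ 1408.6, ∠ = arctan(996/996) ≈ 45.00°
|T| = 10 · 996.01 / 1408.6 ≈ 7.0709
Gain = 20 log₁₀(7.0709) ≈ 16.99 dB

17.0 dB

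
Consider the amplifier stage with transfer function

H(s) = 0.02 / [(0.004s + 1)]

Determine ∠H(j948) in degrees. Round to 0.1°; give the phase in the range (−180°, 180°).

At ω = 948 rad/s:
pole (1 + j948·0.004) = 1 + j3.792 → |·| ≈ 3.9216, ∠ ≈ 75.23°
∠H = (0°) − (75.23°) = -75.23°

-75.2°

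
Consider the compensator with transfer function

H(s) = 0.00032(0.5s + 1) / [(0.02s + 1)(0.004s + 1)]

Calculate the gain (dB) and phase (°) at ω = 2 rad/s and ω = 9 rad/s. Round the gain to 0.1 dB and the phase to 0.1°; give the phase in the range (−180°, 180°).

At ω = 2 rad/s:
zero (1 + j2·0.5) = 1 + j1 → |·| ≈ 1.4142, ∠ ≈ 45.00°
pole (1 + j2·0.02) = 1 + j0.04 → |·| ≈ 1.0008, ∠ ≈ 2.29°
pole (1 + j2·0.004) = 1 + j0.008 → |·| ≈ 1, ∠ ≈ 0.46°
|H| = 0.00032 · 1.4142 / (1.0008 · 1) ≈ 0.00045218
Gain = 20 log₁₀(0.00045218) ≈ -66.89 dB
∠H = (45.00°) − (2.29° + 0.46°) = 42.25°

At ω = 9 rad/s:
zero (1 + j9·0.5) = 1 + j4.5 → |·| ≈ 4.6098, ∠ ≈ 77.47°
pole (1 + j9·0.02) = 1 + j0.18 → |·| ≈ 1.0161, ∠ ≈ 10.20°
pole (1 + j9·0.004) = 1 + j0.036 → |·| ≈ 1.0006, ∠ ≈ 2.06°
|H| = 0.00032 · 4.6098 / (1.0161 · 1.0006) ≈ 0.0014509
Gain = 20 log₁₀(0.0014509) ≈ -56.77 dB
∠H = (77.47°) − (10.20° + 2.06°) = 65.21°

ω = 2: -66.9 dB, 42.3°; ω = 9: -56.8 dB, 65.2°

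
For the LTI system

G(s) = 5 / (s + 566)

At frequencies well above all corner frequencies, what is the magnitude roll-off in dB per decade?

Each pole contributes −20 dB/decade at high frequency; each zero contributes +20 dB/decade.
Net: 0 zero(s) − 1 pole(s) → -20 dB/decade.

-20 dB/decade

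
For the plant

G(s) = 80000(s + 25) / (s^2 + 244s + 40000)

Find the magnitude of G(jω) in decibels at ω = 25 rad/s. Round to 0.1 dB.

37.0 dB

At s = jω = j25:
zero (s+25): 25 + j25 → |·| = √(25²+25²) = √1250 ≈ 35.355, ∠ = arctan(25/25) ≈ 45.00°
quadratic: (j25)² + 244·j25 + 40000 = 39375 + j6100 → |·| ≈ 39845, ∠ ≈ 8.81°
|G| = 80000 · 35.355 / 39845 ≈ 70.985
Gain = 20 log₁₀(70.985) ≈ 37.02 dB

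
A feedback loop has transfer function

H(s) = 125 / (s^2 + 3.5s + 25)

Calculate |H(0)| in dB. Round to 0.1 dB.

H(0) = 125 / 25 = 5
20 log₁₀(5) ≈ 13.98 dB

14.0 dB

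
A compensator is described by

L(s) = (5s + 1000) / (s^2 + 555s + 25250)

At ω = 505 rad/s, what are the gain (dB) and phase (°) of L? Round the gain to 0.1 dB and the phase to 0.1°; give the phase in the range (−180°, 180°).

-42.5 dB, -61.0°

Substitute s = j505:
Numerator: 5(j505) + 1000 = 1000 + j2525
Denominator: (j505)^2 + 555(j505) + 25250 = -229775 + j280275
|N| = √(1000² + 2525²) ≈ 2715.8, ∠N ≈ 68.39°
|D| = √(229775² + 280275²) ≈ 3.6242e+05, ∠D ≈ 129.35°
|L| = 2715.8 / 3.6242e+05 ≈ 0.0074935
Gain = 20 log₁₀(0.0074935) ≈ -42.51 dB
∠L = 68.39° − 129.35° = -60.96°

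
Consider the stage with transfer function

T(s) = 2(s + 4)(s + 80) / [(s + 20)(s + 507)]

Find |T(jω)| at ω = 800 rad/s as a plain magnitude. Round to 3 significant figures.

At s = jω = j800:
zero (s+4): 4 + j800 → |·| = √(4²+800²) = √640016 ≈ 800.01, ∠ = arctan(800/4) ≈ 89.71°
zero (s+80): 80 + j800 → |·| = √(80²+800²) = √646400 ≈ 803.99, ∠ = arctan(800/80) ≈ 84.29°
pole (s+20): 20 + j800 → |·| = √(20²+800²) = √640400 ≈ 800.25, ∠ = arctan(800/20) ≈ 88.57°
pole (s+507): 507 + j800 → |·| = √(507²+800²) = √897049 ≈ 947.13, ∠ = arctan(800/507) ≈ 57.64°
|T| = 2 · 6.432e+05 / 7.5794e+05 ≈ 1.6972

1.70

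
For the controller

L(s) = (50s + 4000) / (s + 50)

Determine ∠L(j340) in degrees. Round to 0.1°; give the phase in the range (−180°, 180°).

-4.9°

Substitute s = j340:
Numerator: 50(j340) + 4000 = 4000 + j17000
Denominator: (j340) + 50 = 50 + j340
|N| = √(4000² + 17000²) ≈ 17464, ∠N ≈ 76.76°
|D| = √(50² + 340²) ≈ 343.66, ∠D ≈ 81.63°
∠L = 76.76° − 81.63° = -4.87°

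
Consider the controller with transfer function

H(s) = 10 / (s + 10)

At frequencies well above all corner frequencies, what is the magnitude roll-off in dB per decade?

Each pole contributes −20 dB/decade at high frequency; each zero contributes +20 dB/decade.
Net: 0 zero(s) − 1 pole(s) → -20 dB/decade.

-20 dB/decade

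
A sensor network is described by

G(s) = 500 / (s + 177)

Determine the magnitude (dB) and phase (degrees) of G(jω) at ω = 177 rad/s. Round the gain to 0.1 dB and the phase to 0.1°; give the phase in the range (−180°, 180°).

Substitute s = j177:
Numerator: 500 = 500 + j0
Denominator: (j177) + 177 = 177 + j177
|N| = √(500² + 0²) ≈ 500, ∠N ≈ 0.00°
|D| = √(177² + 177²) ≈ 250.32, ∠D ≈ 45.00°
|G| = 500 / 250.32 ≈ 1.9974
Gain = 20 log₁₀(1.9974) ≈ 6.01 dB
∠G = 0.00° − 45.00° = -45.00°

6.0 dB, -45.0°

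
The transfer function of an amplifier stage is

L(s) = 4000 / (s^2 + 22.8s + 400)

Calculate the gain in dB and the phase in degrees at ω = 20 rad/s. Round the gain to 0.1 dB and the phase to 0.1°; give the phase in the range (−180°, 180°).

18.9 dB, -90.0°

At s = jω = j20:
quadratic: (j20)² + 22.8·j20 + 400 = 0 + j456 → |·| ≈ 456, ∠ ≈ 90.00°
|L| = 4000 / 456 ≈ 8.7719
Gain = 20 log₁₀(8.7719) ≈ 18.86 dB
∠L = 0.00° − 90.00° = -90.00°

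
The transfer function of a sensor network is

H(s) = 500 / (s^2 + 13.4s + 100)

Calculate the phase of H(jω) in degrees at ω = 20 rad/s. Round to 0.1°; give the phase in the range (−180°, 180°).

At s = jω = j20:
quadratic: (j20)² + 13.4·j20 + 100 = -300 + j268 → |·| ≈ 402.27, ∠ ≈ 138.22°
∠H = 0.00° − 138.22° = -138.22°

-138.2°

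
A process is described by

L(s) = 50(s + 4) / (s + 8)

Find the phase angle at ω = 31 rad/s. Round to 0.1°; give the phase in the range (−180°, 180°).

7.1°

At s = jω = j31:
zero (s+4): 4 + j31 → |·| = √(4²+31²) = √977 ≈ 31.257, ∠ = arctan(31/4) ≈ 82.65°
pole (s+8): 8 + j31 → |·| = √(8²+31²) = √1025 ≈ 32.016, ∠ = arctan(31/8) ≈ 75.53°
∠L = 82.65° − 75.53° = 7.12°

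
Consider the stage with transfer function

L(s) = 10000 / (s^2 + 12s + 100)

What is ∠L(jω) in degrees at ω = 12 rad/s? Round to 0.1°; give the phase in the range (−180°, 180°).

At s = jω = j12:
quadratic: (j12)² + 12·j12 + 100 = -44 + j144 → |·| ≈ 150.57, ∠ ≈ 106.99°
∠L = 0.00° − 106.99° = -106.99°

-107.0°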